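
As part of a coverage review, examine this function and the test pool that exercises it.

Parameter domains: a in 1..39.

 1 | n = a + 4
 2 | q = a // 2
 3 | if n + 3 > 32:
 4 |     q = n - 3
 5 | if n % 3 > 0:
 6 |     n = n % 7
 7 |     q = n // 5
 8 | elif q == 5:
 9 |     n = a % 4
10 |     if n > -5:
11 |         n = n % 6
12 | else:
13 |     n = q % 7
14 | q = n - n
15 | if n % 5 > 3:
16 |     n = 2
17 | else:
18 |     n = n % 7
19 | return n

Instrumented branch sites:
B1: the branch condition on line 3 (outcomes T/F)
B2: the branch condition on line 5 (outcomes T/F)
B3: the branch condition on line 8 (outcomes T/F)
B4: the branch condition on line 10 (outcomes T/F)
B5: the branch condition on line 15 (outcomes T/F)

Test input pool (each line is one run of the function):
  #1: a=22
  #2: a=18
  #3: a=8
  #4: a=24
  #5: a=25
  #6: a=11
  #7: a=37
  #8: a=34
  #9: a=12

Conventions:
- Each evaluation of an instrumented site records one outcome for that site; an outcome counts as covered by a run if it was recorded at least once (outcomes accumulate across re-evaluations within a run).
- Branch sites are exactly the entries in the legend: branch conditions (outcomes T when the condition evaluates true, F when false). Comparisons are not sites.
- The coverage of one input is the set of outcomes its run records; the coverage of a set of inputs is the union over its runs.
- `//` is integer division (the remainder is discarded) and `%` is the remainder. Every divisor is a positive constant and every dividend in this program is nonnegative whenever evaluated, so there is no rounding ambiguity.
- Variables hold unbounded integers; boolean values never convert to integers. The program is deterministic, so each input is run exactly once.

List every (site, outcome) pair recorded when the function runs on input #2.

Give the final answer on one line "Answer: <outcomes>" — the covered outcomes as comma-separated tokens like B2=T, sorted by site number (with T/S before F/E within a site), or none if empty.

Event log for input #2 (a=18):
  B1->F, B2->T, B5->F
deduplicating events, the covered set is: B1=F, B2=T, B5=F

Answer: B1=F, B2=T, B5=F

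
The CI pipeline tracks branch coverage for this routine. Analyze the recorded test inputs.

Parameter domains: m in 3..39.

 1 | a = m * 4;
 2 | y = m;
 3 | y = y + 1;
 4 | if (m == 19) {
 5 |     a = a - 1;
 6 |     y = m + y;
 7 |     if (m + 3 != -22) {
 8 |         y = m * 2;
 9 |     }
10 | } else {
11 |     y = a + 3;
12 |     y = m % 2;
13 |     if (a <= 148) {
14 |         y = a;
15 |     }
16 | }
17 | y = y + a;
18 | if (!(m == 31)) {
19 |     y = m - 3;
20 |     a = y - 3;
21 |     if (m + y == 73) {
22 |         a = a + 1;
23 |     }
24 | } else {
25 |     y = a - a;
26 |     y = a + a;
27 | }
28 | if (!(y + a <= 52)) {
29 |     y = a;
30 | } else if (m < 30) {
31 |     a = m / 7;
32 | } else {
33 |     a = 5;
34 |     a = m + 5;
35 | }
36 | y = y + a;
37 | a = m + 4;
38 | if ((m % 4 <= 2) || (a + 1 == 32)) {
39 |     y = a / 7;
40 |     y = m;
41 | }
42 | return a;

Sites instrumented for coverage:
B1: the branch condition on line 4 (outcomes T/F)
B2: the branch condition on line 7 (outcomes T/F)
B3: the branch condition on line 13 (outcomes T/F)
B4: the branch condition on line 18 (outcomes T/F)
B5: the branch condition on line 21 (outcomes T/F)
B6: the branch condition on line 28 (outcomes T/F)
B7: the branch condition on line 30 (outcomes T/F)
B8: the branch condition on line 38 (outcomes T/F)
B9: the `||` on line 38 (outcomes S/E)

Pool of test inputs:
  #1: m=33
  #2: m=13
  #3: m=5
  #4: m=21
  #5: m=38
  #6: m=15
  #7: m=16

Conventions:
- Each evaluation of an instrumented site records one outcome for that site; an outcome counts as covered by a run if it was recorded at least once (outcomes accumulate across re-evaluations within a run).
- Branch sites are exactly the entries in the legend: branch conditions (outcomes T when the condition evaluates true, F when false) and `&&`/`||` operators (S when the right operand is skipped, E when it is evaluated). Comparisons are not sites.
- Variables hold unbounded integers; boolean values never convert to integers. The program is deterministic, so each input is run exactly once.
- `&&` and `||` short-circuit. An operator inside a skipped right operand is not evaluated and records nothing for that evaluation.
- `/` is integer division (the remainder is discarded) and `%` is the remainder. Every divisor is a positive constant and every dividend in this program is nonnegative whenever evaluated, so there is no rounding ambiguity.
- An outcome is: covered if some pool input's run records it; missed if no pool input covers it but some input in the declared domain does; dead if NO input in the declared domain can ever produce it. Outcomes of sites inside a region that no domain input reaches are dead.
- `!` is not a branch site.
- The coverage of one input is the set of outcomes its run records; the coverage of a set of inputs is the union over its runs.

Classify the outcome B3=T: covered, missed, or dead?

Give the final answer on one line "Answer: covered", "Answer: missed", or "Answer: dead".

B3=T is recorded by pool input(s) 1, 2, 3, 4, 6, 7 -> covered

Answer: covered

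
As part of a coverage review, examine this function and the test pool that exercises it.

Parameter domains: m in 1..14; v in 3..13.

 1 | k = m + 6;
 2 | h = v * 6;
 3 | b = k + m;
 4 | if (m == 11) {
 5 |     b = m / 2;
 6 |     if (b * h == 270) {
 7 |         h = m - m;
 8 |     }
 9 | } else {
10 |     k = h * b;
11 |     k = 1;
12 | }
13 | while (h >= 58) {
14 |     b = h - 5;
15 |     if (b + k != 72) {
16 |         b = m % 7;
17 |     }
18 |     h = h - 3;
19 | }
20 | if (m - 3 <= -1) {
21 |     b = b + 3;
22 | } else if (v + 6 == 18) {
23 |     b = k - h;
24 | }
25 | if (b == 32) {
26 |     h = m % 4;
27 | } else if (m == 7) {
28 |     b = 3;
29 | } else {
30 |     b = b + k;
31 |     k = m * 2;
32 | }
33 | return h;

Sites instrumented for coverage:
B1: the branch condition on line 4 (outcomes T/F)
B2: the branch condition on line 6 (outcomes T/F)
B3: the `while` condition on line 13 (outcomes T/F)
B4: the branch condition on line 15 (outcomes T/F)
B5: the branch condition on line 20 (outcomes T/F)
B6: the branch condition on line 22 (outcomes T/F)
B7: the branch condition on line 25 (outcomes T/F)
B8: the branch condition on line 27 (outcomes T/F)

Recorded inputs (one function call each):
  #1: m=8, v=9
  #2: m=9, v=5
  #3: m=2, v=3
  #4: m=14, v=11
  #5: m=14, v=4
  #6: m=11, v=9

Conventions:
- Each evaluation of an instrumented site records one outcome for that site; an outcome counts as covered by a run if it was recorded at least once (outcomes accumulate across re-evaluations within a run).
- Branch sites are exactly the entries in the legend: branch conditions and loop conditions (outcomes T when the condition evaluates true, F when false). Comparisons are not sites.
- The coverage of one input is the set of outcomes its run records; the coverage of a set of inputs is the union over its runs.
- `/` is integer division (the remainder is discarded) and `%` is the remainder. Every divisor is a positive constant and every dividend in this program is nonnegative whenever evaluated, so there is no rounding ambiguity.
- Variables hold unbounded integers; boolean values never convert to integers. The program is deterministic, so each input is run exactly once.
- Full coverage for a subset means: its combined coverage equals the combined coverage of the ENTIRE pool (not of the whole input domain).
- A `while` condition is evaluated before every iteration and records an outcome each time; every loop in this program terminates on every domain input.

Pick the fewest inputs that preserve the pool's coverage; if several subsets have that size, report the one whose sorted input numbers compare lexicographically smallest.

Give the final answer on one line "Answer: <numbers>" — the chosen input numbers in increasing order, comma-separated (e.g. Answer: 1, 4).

run #1 (m=8, v=9) records B1=F, B3=F, B5=F, B6=F, B7=F, B8=F
run #2 (m=9, v=5) records B1=F, B3=F, B5=F, B6=F, B7=F, B8=F
run #3 (m=2, v=3) records B1=F, B3=F, B5=T, B7=F, B8=F
run #4 (m=14, v=11) records B1=F, B3=T, B3=F, B4=T, B5=F, B6=F, B7=F, B8=F
run #5 (m=14, v=4) records B1=F, B3=F, B5=F, B6=F, B7=F, B8=F
run #6 (m=11, v=9) records B1=T, B2=T, B3=F, B5=F, B6=F, B7=F, B8=F
union over all inputs: B1=T, B1=F, B2=T, B3=T, B3=F, B4=T, B5=T, B5=F, B6=F, B7=F, B8=F (11 outcomes)
size 1 is not enough: best union over all size-1 subsets is 8/11
size 2 is not enough: best union over all size-2 subsets is 10/11
inputs {3, 4, 6} (size 3) cover everything; no size-3 subset with a lexicographically smaller index list covers all 11

Answer: 3, 4, 6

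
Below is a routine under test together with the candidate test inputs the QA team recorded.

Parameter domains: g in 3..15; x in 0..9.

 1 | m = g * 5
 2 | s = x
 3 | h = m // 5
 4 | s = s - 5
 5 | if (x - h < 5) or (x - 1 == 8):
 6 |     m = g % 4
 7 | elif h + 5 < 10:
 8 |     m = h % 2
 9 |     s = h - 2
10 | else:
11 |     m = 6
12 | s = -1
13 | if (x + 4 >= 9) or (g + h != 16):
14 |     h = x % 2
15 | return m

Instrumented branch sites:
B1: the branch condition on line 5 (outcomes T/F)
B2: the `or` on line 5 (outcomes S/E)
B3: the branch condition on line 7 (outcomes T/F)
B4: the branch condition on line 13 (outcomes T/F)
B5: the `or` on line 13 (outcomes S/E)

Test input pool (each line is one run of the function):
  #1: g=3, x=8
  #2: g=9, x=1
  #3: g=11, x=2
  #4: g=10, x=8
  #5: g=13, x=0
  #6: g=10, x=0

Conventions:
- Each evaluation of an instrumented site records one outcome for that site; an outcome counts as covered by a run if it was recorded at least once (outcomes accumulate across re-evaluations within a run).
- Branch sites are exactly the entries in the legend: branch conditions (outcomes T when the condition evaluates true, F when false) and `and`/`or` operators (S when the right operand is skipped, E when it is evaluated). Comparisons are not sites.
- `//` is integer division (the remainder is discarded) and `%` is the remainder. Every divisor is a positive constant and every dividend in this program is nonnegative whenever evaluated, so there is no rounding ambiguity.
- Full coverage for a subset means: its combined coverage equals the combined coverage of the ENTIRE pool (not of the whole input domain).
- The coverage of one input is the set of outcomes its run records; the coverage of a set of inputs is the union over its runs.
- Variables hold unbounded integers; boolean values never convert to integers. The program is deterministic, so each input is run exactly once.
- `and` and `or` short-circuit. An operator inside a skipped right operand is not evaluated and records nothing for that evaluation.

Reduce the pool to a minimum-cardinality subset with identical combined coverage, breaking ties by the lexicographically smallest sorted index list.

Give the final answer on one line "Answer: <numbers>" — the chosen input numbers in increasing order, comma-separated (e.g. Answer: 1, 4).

input #1 (g=3, x=8): covers B1=F, B2=E, B3=T, B4=T, B5=S
input #2 (g=9, x=1): covers B1=T, B2=S, B4=T, B5=E
input #3 (g=11, x=2): covers B1=T, B2=S, B4=T, B5=E
input #4 (g=10, x=8): covers B1=T, B2=S, B4=T, B5=S
input #5 (g=13, x=0): covers B1=T, B2=S, B4=T, B5=E
input #6 (g=10, x=0): covers B1=T, B2=S, B4=T, B5=E
the full pool covers 8 outcomes: B1=T, B1=F, B2=S, B2=E, B3=T, B4=T, B5=S, B5=E
size 1 is not enough: best union over all size-1 subsets is 5/8
the canonical winner is {1, 2}: size 2, full 8-outcome coverage, earliest index list among size-2 covers

Answer: 1, 2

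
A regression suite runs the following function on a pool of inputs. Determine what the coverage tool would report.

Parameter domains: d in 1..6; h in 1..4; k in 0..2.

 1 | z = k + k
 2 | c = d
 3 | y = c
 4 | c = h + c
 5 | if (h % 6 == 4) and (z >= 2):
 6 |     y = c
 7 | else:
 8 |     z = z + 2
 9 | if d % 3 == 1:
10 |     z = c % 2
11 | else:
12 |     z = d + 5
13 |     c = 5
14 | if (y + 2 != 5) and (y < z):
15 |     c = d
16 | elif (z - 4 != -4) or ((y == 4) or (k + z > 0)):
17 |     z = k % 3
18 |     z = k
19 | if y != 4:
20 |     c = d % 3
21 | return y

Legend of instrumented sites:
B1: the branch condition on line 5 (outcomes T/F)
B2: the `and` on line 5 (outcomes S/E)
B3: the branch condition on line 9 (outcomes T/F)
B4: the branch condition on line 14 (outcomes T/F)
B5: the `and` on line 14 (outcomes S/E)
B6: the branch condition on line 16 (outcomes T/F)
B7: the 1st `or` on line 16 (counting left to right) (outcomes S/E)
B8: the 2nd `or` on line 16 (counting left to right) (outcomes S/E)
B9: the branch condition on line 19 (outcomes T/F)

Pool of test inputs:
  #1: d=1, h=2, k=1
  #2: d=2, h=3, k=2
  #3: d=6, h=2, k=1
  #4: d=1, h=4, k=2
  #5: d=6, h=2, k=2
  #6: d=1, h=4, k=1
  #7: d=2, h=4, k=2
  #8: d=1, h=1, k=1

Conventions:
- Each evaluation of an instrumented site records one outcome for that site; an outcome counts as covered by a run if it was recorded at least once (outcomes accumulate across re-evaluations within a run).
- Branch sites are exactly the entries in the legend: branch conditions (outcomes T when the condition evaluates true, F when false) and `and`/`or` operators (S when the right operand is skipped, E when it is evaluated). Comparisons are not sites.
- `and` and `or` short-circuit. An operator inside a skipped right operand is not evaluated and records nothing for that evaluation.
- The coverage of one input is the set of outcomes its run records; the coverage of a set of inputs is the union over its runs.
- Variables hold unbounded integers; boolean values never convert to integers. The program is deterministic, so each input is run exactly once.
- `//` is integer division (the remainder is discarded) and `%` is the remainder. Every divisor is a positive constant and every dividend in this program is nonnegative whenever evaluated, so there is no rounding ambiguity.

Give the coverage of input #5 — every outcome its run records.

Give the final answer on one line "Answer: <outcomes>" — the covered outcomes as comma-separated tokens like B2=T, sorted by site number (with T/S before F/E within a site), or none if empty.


Event log for input #5 (d=6, h=2, k=2):
  B2->S, B1->F, B3->F, B5->E, B4->T, B9->T
collecting distinct outcomes: B1=F, B2=S, B3=F, B4=T, B5=E, B9=T
Answer: B1=F, B2=S, B3=F, B4=T, B5=E, B9=T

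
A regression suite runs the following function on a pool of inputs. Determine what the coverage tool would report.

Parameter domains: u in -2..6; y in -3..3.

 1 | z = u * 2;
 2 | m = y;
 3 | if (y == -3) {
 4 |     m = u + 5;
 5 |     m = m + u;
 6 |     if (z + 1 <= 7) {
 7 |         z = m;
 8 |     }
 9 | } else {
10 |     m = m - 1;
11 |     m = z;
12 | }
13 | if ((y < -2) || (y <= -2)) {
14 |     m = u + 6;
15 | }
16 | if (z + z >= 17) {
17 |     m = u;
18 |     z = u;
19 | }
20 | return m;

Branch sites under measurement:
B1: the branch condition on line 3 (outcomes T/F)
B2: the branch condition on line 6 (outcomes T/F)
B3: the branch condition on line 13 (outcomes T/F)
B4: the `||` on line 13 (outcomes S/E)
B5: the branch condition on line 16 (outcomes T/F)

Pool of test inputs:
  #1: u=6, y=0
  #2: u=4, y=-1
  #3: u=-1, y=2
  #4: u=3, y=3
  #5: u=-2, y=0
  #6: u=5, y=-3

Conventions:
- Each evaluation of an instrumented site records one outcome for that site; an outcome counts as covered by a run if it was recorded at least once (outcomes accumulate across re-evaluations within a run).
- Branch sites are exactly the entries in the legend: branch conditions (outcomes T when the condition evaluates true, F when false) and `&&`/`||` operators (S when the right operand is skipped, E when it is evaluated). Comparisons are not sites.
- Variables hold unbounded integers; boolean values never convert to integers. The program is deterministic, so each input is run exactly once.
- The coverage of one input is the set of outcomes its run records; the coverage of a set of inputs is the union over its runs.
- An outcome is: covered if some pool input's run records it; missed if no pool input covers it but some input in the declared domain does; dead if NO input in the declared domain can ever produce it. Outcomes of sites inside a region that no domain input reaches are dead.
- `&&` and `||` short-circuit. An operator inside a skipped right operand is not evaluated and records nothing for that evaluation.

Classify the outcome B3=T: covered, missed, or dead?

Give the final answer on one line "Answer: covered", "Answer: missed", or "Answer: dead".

B3=T is recorded by pool input(s) 6 -> covered

Answer: covered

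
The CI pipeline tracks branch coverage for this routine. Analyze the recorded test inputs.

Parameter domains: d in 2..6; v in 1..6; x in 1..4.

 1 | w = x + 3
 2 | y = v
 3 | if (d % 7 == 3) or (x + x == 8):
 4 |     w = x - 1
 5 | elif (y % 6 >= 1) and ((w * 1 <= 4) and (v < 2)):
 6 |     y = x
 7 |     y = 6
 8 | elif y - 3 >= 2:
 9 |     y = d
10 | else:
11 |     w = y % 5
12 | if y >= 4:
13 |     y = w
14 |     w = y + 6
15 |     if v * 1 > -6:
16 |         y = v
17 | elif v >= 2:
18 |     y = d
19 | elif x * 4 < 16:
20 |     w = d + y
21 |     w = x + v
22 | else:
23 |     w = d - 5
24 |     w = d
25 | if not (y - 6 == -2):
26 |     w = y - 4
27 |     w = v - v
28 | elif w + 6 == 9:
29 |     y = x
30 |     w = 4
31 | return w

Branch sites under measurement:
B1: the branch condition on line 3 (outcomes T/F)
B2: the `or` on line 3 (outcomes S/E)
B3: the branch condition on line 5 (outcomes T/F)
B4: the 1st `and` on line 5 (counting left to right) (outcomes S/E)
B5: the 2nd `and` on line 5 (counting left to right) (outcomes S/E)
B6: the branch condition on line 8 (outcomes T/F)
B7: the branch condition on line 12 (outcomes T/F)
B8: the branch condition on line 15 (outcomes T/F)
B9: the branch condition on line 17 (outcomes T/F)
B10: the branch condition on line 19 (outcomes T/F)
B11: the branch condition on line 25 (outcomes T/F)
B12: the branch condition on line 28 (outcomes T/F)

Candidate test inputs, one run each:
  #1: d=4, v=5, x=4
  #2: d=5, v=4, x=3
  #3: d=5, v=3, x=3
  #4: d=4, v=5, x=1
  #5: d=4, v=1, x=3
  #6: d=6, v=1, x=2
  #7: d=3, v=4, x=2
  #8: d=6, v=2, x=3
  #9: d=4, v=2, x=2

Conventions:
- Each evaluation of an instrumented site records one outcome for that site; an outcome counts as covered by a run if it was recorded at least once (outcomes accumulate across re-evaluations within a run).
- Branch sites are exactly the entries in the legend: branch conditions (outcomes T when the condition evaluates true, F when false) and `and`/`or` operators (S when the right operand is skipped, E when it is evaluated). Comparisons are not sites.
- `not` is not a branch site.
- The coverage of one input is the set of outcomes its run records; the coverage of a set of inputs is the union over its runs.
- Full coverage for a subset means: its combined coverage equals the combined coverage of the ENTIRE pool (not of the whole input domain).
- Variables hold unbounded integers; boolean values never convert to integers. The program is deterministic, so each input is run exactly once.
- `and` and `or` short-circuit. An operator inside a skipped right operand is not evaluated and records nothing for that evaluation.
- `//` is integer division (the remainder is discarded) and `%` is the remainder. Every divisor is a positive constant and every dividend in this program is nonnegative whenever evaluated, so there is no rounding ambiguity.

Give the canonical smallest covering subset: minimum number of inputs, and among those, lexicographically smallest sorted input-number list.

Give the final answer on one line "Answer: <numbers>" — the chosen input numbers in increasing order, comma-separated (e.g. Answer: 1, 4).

#1 (d=4, v=5, x=4) -> covered: B1=T, B2=E, B7=T, B8=T, B11=T
#2 (d=5, v=4, x=3) -> covered: B1=F, B2=E, B3=F, B4=E, B5=S, B6=F, B7=T, B8=T, B11=F, B12=F
#3 (d=5, v=3, x=3) -> covered: B1=F, B2=E, B3=F, B4=E, B5=S, B6=F, B7=F, B9=T, B11=T
#4 (d=4, v=5, x=1) -> covered: B1=F, B2=E, B3=F, B4=E, B5=E, B6=T, B7=T, B8=T, B11=T
#5 (d=4, v=1, x=3) -> covered: B1=F, B2=E, B3=F, B4=E, B5=S, B6=F, B7=F, B9=F, B10=T, B11=T
#6 (d=6, v=1, x=2) -> covered: B1=F, B2=E, B3=F, B4=E, B5=S, B6=F, B7=F, B9=F, B10=T, B11=T
#7 (d=3, v=4, x=2) -> covered: B1=T, B2=S, B7=T, B8=T, B11=F, B12=F
#8 (d=6, v=2, x=3) -> covered: B1=F, B2=E, B3=F, B4=E, B5=S, B6=F, B7=F, B9=T, B11=T
#9 (d=4, v=2, x=2) -> covered: B1=F, B2=E, B3=F, B4=E, B5=S, B6=F, B7=F, B9=T, B11=F, B12=F
pool-wide coverage (19 outcomes): B1=T, B1=F, B2=S, B2=E, B3=F, B4=E, B5=S, B5=E, B6=T, B6=F, B7=T, B7=F, B8=T, B9=T, B9=F, B10=T, B11=T, B11=F, B12=F
checked all size-1 subsets: none covers 19 outcomes (max 10/19)
checked all size-2 subsets: none covers 19 outcomes (max 16/19)
checked all size-3 subsets: none covers 19 outcomes (max 18/19)
the canonical winner is {3, 4, 5, 7}: size 4, full 19-outcome coverage, earliest index list among size-4 covers

Answer: 3, 4, 5, 7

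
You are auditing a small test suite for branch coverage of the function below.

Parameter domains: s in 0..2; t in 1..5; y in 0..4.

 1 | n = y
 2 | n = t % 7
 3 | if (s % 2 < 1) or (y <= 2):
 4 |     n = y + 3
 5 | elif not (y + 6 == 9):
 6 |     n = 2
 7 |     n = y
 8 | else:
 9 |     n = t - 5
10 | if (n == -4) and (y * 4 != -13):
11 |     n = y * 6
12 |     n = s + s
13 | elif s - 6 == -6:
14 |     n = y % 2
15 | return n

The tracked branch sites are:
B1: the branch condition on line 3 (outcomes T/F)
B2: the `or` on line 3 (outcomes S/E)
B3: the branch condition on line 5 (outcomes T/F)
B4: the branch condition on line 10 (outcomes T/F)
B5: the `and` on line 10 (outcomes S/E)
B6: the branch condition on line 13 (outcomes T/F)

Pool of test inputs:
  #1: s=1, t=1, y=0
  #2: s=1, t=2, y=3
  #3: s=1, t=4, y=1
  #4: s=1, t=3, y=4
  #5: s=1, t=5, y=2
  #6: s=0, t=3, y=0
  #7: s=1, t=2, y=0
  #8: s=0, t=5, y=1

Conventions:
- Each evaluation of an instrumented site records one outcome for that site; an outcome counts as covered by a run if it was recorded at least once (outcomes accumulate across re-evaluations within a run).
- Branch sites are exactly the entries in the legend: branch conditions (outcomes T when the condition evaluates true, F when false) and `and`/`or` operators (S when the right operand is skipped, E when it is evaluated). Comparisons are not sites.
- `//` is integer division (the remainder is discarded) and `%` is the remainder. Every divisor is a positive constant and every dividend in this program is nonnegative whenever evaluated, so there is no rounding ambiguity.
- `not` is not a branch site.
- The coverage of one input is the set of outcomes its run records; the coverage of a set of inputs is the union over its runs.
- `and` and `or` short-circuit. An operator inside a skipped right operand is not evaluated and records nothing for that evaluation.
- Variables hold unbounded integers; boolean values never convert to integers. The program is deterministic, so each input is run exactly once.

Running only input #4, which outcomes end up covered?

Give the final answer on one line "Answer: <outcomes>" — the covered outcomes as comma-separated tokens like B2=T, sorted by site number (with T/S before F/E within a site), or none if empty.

Simulating input #4 (s=1, t=3, y=4) step by step:
  B2->E, B1->F, B3->T, B5->S, B4->F, B6->F
as a set, this run covers: B1=F, B2=E, B3=T, B4=F, B5=S, B6=F

Answer: B1=F, B2=E, B3=T, B4=F, B5=S, B6=F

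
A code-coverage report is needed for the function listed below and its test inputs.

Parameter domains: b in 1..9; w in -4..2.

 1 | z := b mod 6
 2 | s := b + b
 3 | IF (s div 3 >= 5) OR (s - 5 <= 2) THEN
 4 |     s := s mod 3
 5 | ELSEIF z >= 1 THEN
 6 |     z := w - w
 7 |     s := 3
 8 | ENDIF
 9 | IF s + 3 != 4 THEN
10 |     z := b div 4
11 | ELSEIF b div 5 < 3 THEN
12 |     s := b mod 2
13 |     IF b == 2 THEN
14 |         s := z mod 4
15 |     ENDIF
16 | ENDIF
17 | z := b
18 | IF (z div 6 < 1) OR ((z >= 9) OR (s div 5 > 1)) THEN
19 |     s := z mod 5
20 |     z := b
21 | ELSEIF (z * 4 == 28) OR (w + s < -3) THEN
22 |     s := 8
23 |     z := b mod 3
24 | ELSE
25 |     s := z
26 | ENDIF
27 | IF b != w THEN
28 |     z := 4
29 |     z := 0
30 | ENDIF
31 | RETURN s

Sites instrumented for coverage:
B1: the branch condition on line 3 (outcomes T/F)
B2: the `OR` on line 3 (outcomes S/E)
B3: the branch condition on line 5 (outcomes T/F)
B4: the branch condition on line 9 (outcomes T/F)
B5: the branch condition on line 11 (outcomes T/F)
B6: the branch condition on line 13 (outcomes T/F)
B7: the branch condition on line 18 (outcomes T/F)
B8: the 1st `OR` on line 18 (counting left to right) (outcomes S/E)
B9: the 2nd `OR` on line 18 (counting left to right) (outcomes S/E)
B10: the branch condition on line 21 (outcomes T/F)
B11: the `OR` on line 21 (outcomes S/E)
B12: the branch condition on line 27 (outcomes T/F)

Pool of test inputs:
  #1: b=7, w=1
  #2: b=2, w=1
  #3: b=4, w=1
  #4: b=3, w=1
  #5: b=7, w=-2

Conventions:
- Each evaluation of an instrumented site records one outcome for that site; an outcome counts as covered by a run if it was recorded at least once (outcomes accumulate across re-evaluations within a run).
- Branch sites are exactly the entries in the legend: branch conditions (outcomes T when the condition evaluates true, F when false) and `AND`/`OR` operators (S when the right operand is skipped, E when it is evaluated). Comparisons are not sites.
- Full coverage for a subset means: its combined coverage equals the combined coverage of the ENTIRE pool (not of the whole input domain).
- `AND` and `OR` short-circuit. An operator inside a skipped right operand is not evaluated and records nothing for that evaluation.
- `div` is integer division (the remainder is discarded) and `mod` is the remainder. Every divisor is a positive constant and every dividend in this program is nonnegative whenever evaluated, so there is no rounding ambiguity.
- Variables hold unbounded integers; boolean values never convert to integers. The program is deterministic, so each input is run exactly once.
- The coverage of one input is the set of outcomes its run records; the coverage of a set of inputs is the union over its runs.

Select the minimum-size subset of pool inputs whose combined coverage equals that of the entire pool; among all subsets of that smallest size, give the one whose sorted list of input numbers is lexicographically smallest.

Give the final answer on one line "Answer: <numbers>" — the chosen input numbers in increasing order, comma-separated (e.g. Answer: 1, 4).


test 1 (b=7, w=1) hits B1=F, B2=E, B3=T, B4=T, B7=F, B8=E, B9=E, B10=T, B11=S, B12=T
test 2 (b=2, w=1) hits B1=T, B2=E, B4=F, B5=T, B6=T, B7=T, B8=S, B12=T
test 3 (b=4, w=1) hits B1=F, B2=E, B3=T, B4=T, B7=T, B8=S, B12=T
test 4 (b=3, w=1) hits B1=T, B2=E, B4=T, B7=T, B8=S, B12=T
test 5 (b=7, w=-2) hits B1=F, B2=E, B3=T, B4=T, B7=F, B8=E, B9=E, B10=T, B11=S, B12=T
the full pool covers 16 outcomes: B1=T, B1=F, B2=E, B3=T, B4=T, B4=F, B5=T, B6=T, B7=T, B7=F, B8=S, B8=E, B9=E, B10=T, B11=S, B12=T
no size-1 subset reaches all 16 outcomes (best union: 10/16)
inputs {1, 2} (size 2) cover everything; no size-2 subset with a lexicographically smaller index list covers all 16
Answer: 1, 2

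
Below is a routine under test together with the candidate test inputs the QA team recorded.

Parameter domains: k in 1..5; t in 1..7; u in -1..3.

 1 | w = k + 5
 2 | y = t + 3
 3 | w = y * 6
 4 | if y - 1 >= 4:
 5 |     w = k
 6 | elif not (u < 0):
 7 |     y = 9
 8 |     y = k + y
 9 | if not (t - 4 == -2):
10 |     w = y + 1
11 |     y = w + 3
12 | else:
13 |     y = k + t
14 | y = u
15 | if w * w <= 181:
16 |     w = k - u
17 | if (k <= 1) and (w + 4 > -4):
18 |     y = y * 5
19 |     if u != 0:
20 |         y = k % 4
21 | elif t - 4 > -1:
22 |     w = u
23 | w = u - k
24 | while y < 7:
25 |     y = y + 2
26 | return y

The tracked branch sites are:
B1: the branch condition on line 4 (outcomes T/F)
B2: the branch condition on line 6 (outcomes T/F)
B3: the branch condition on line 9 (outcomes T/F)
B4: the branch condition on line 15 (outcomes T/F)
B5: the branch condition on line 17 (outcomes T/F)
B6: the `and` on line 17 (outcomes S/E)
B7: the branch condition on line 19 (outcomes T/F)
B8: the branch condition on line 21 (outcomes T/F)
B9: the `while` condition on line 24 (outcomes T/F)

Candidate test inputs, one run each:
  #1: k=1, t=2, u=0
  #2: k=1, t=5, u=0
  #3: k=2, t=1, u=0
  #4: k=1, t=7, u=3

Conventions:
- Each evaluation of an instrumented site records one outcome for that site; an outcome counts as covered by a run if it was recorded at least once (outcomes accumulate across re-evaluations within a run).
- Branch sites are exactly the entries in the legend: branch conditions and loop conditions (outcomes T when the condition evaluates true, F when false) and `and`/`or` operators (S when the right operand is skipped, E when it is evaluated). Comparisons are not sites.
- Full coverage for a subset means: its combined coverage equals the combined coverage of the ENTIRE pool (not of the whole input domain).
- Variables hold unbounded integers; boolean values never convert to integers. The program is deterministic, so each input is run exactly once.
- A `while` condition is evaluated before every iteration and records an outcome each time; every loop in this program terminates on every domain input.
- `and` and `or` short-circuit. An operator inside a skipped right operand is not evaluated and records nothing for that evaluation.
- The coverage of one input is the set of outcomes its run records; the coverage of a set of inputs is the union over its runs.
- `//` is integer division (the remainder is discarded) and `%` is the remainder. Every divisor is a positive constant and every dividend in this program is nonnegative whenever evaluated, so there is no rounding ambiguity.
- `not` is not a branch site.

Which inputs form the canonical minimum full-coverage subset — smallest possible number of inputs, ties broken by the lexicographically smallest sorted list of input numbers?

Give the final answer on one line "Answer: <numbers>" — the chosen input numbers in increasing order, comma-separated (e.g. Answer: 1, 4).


run #1 (k=1, t=2, u=0) runs B1->T, B3->F, B4->T, B6->E, B5->T, B7->F, B9->T, B9->T, B9->T, B9->T, B9->F; records B1=T, B3=F, B4=T, B5=T, B6=E, B7=F, B9=T, B9=F
run #2 (k=1, t=5, u=0) runs B1->T, B3->T, B4->T, B6->E, B5->T, B7->F, B9->T, B9->T, B9->T, B9->T, B9->F; records B1=T, B3=T, B4=T, B5=T, B6=E, B7=F, B9=T, B9=F
run #3 (k=2, t=1, u=0) runs B1->F, B2->T, B3->T, B4->T, B6->S, B5->F, B8->F, B9->T, B9->T, B9->T, B9->T, B9->F; records B1=F, B2=T, B3=T, B4=T, B5=F, B6=S, B8=F, B9=T, B9=F
run #4 (k=1, t=7, u=3) runs B1->T, B3->T, B4->T, B6->E, B5->T, B7->T, B9->T, B9->T, B9->T, B9->F; records B1=T, B3=T, B4=T, B5=T, B6=E, B7=T, B9=T, B9=F
union over all inputs: B1=T, B1=F, B2=T, B3=T, B3=F, B4=T, B5=T, B5=F, B6=S, B6=E, B7=T, B7=F, B8=F, B9=T, B9=F (15 outcomes)
size 1 is not enough: best union over all size-1 subsets is 9/15
size 2 is not enough: best union over all size-2 subsets is 14/15
the canonical winner is {1, 3, 4}: size 3, full 15-outcome coverage, earliest index list among size-3 covers
Answer: 1, 3, 4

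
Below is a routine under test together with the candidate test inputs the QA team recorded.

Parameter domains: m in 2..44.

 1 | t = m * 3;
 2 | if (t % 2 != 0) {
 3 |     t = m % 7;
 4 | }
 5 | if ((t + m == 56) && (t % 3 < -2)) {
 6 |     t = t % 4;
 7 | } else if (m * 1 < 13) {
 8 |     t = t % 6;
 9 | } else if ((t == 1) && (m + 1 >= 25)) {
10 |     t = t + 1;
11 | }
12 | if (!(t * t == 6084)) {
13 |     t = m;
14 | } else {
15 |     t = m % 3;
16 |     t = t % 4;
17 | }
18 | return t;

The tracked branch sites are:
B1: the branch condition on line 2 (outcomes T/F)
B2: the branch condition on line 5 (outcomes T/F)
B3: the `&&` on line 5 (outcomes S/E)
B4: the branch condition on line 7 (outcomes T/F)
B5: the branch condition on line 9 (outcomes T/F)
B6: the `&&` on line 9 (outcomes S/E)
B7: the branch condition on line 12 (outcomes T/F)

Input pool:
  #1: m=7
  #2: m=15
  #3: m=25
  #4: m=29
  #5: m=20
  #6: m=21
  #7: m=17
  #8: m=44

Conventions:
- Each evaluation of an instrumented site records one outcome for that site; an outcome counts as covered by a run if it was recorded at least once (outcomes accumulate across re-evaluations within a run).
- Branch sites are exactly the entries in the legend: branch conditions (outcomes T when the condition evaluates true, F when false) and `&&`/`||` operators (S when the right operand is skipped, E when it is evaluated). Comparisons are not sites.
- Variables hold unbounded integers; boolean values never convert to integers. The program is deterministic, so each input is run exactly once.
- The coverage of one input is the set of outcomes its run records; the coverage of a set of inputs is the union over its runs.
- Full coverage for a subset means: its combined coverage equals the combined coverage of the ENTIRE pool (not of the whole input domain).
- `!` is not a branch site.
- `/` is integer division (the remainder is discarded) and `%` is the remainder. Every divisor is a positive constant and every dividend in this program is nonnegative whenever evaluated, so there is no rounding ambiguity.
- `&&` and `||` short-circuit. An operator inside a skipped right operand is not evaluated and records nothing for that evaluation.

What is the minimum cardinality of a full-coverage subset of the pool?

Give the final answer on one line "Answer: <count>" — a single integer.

test 1 (m=7) fires B1->T, B3->S, B2->F, B4->T, B7->T; hits B1=T, B2=F, B3=S, B4=T, B7=T
test 2 (m=15) fires B1->T, B3->S, B2->F, B4->F, B6->E, B5->F, B7->T; hits B1=T, B2=F, B3=S, B4=F, B5=F, B6=E, B7=T
test 3 (m=25) fires B1->T, B3->S, B2->F, B4->F, B6->S, B5->F, B7->T; hits B1=T, B2=F, B3=S, B4=F, B5=F, B6=S, B7=T
test 4 (m=29) fires B1->T, B3->S, B2->F, B4->F, B6->E, B5->T, B7->T; hits B1=T, B2=F, B3=S, B4=F, B5=T, B6=E, B7=T
test 5 (m=20) fires B1->F, B3->S, B2->F, B4->F, B6->S, B5->F, B7->T; hits B1=F, B2=F, B3=S, B4=F, B5=F, B6=S, B7=T
test 6 (m=21) fires B1->T, B3->S, B2->F, B4->F, B6->S, B5->F, B7->T; hits B1=T, B2=F, B3=S, B4=F, B5=F, B6=S, B7=T
test 7 (m=17) fires B1->T, B3->S, B2->F, B4->F, B6->S, B5->F, B7->T; hits B1=T, B2=F, B3=S, B4=F, B5=F, B6=S, B7=T
test 8 (m=44) fires B1->F, B3->S, B2->F, B4->F, B6->S, B5->F, B7->T; hits B1=F, B2=F, B3=S, B4=F, B5=F, B6=S, B7=T
together the pool reaches 11 outcomes: B1=T, B1=F, B2=F, B3=S, B4=T, B4=F, B5=T, B5=F, B6=S, B6=E, B7=T
checked all size-1 subsets: none covers 11 outcomes (max 7/11)
checked all size-2 subsets: none covers 11 outcomes (max 10/11)
the canonical winner is {1, 4, 5}: size 3, full 11-outcome coverage, earliest index list among size-3 covers

Answer: 3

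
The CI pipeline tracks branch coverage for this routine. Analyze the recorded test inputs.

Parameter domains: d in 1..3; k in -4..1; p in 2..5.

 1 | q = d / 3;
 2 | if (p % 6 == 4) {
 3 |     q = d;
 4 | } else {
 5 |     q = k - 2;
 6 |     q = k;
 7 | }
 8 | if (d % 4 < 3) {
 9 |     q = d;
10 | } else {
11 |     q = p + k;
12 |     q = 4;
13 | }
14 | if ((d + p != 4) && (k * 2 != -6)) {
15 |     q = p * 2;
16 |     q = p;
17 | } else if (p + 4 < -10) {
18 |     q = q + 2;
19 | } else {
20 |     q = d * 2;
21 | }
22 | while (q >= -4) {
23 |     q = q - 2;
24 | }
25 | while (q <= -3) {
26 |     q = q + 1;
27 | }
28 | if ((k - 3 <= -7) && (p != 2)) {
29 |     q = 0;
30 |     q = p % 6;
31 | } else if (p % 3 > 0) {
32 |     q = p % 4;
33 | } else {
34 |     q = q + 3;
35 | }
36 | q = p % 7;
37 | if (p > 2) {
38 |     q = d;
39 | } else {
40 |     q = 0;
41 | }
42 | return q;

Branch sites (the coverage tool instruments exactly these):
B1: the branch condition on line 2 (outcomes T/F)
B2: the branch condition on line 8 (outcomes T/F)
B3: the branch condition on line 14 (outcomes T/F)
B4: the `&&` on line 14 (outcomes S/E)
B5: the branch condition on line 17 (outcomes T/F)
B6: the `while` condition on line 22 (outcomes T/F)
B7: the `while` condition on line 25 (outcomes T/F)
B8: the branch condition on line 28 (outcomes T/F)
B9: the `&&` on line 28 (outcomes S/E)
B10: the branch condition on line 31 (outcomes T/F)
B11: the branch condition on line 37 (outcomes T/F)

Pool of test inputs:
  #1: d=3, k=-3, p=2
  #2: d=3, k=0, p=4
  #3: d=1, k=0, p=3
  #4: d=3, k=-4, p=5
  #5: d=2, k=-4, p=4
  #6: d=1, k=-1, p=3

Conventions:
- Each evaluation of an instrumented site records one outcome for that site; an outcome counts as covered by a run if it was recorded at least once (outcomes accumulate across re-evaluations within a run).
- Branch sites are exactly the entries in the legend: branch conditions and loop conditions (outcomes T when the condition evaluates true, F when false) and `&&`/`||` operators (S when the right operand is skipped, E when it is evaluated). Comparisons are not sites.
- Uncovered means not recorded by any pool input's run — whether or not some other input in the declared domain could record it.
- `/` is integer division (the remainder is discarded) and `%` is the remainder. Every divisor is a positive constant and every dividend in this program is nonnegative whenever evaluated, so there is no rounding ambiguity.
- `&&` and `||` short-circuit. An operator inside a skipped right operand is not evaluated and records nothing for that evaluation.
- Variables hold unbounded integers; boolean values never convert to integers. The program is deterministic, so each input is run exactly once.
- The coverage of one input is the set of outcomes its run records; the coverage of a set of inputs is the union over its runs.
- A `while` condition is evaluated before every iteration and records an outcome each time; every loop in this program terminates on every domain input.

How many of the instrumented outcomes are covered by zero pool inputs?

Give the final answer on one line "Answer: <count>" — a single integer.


#1 (d=3, k=-3, p=2) -> B1->F, B2->F, B4->E, B3->F, B5->F, B6->T, B6->T, B6->T, B6->T, B6->T, B6->T, B6->F, B7->T, B7->T, ...; covered: B1=F, B2=F, B3=F, B4=E, B5=F, B6=T, B6=F, B7=T, B7=F, B8=F, B9=S, B10=T, B11=F
#2 (d=3, k=0, p=4) -> B1->T, B2->F, B4->E, B3->T, B6->T, B6->T, B6->T, B6->T, B6->T, B6->F, B7->T, B7->T, B7->T, B7->T, ...; covered: B1=T, B2=F, B3=T, B4=E, B6=T, B6=F, B7=T, B7=F, B8=F, B9=S, B10=T, B11=T
#3 (d=1, k=0, p=3) -> B1->F, B2->T, B4->S, B3->F, B5->F, B6->T, B6->T, B6->T, B6->T, B6->F, B7->T, B7->T, B7->T, B7->T, ...; covered: B1=F, B2=T, B3=F, B4=S, B5=F, B6=T, B6=F, B7=T, B7=F, B8=F, B9=S, B10=F, B11=T
#4 (d=3, k=-4, p=5) -> B1->F, B2->F, B4->E, B3->T, B6->T, B6->T, B6->T, B6->T, B6->T, B6->F, B7->T, B7->T, B7->T, B7->F, ...; covered: B1=F, B2=F, B3=T, B4=E, B6=T, B6=F, B7=T, B7=F, B8=T, B9=E, B11=T
#5 (d=2, k=-4, p=4) -> B1->T, B2->T, B4->E, B3->T, B6->T, B6->T, B6->T, B6->T, B6->T, B6->F, B7->T, B7->T, B7->T, B7->T, ...; covered: B1=T, B2=T, B3=T, B4=E, B6=T, B6=F, B7=T, B7=F, B8=T, B9=E, B11=T
#6 (d=1, k=-1, p=3) -> B1->F, B2->T, B4->S, B3->F, B5->F, B6->T, B6->T, B6->T, B6->T, B6->F, B7->T, B7->T, B7->T, B7->T, ...; covered: B1=F, B2=T, B3=F, B4=S, B5=F, B6=T, B6=F, B7=T, B7=F, B8=F, B9=S, B10=F, B11=T
union over the pool: B1=T, B1=F, B2=T, B2=F, B3=T, B3=F, B4=S, B4=E, B5=F, B6=T, B6=F, B7=T, B7=F, B8=T, B8=F, B9=S, B9=E, B10=T, B10=F, B11=T, B11=F
uncovered (1 of 22): B5=T
Answer: 1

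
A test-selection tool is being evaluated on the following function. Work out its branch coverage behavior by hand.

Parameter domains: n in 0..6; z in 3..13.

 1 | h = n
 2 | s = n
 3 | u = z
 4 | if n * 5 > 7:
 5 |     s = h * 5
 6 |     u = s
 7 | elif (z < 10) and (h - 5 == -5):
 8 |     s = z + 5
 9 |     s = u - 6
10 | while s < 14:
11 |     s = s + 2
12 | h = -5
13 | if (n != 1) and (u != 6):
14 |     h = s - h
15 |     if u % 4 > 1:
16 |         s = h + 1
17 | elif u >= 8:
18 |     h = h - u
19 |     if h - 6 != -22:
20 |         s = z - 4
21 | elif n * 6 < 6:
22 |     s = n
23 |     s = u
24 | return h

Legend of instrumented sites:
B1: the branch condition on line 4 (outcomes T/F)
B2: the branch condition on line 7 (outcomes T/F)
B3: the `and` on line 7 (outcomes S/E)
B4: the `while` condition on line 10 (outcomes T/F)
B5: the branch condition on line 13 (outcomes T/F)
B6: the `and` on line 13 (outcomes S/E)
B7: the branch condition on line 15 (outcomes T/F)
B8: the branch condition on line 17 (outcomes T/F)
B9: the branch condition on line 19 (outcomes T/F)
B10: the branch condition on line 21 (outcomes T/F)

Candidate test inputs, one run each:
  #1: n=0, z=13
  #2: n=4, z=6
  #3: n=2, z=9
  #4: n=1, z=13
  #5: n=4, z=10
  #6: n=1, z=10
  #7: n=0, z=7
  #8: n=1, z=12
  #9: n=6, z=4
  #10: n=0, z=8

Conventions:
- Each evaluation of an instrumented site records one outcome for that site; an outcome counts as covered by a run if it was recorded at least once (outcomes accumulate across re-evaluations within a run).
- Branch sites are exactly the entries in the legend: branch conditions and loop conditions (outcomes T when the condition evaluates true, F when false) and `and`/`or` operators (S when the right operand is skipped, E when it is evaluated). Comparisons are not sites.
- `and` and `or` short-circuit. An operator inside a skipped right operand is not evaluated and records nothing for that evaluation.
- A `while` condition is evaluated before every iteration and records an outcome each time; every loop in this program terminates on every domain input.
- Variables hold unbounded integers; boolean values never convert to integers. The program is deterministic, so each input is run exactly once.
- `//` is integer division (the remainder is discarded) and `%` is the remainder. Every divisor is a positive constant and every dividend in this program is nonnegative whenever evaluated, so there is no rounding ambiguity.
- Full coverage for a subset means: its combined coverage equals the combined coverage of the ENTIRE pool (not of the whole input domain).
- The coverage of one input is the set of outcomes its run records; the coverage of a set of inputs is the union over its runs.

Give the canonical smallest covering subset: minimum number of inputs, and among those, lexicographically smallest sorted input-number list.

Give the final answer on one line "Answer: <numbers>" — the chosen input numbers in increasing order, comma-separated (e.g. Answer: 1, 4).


input #1 (n=0, z=13): events B1->F, B3->S, B2->F, B4->T, B4->T, B4->T, B4->T, B4->T, B4->T, B4->T, B4->F, B6->E, B5->T, B7->F; covers B1=F, B2=F, B3=S, B4=T, B4=F, B5=T, B6=E, B7=F
input #2 (n=4, z=6): events B1->T, B4->F, B6->E, B5->T, B7->F; covers B1=T, B4=F, B5=T, B6=E, B7=F
input #3 (n=2, z=9): events B1->T, B4->T, B4->T, B4->F, B6->E, B5->T, B7->T; covers B1=T, B4=T, B4=F, B5=T, B6=E, B7=T
input #4 (n=1, z=13): events B1->F, B3->S, B2->F, B4->T, B4->T, B4->T, B4->T, B4->T, B4->T, B4->T, B4->F, B6->S, B5->F, B8->T, ...; covers B1=F, B2=F, B3=S, B4=T, B4=F, B5=F, B6=S, B8=T, B9=T
input #5 (n=4, z=10): events B1->T, B4->F, B6->E, B5->T, B7->F; covers B1=T, B4=F, B5=T, B6=E, B7=F
input #6 (n=1, z=10): events B1->F, B3->S, B2->F, B4->T, B4->T, B4->T, B4->T, B4->T, B4->T, B4->T, B4->F, B6->S, B5->F, B8->T, ...; covers B1=F, B2=F, B3=S, B4=T, B4=F, B5=F, B6=S, B8=T, B9=T
input #7 (n=0, z=7): events B1->F, B3->E, B2->T, B4->T, B4->T, B4->T, B4->T, B4->T, B4->T, B4->T, B4->F, B6->E, B5->T, B7->T; covers B1=F, B2=T, B3=E, B4=T, B4=F, B5=T, B6=E, B7=T
input #8 (n=1, z=12): events B1->F, B3->S, B2->F, B4->T, B4->T, B4->T, B4->T, B4->T, B4->T, B4->T, B4->F, B6->S, B5->F, B8->T, ...; covers B1=F, B2=F, B3=S, B4=T, B4=F, B5=F, B6=S, B8=T, B9=T
input #9 (n=6, z=4): events B1->T, B4->F, B6->E, B5->T, B7->T; covers B1=T, B4=F, B5=T, B6=E, B7=T
input #10 (n=0, z=8): events B1->F, B3->E, B2->T, B4->T, B4->T, B4->T, B4->T, B4->T, B4->T, B4->F, B6->E, B5->T, B7->F; covers B1=F, B2=T, B3=E, B4=T, B4=F, B5=T, B6=E, B7=F
together the pool reaches 16 outcomes: B1=T, B1=F, B2=T, B2=F, B3=S, B3=E, B4=T, B4=F, B5=T, B5=F, B6=S, B6=E, B7=T, B7=F, B8=T, B9=T
checked all size-1 subsets: none covers 16 outcomes (max 9/16)
checked all size-2 subsets: none covers 16 outcomes (max 14/16)
at size 3, {2, 4, 7} reaches all 16 outcomes; every lexicographically earlier size-3 subset fails
Answer: 2, 4, 7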